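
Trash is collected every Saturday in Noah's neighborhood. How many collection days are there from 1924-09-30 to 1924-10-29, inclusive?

4

1924-09-30 is a Tuesday.
The range spans 30 days (inclusive of both endpoints).
30 = 7 × 4 + 2, so there are 4 full weeks plus 2 extra days.
Each full week contributes one Saturday: 4 so far.
The 2 extra days are Tue, Wed — none qualify.
Total: 4 + 0 = 4.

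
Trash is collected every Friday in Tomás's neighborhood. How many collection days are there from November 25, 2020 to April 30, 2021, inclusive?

23

November 25, 2020 is a Wednesday.
From November 25, 2020 to April 30, 2021 is 157 days inclusive.
157 = 7 × 22 + 3, so there are 22 full weeks plus 3 extra days.
Each full week contributes one Friday: 22 so far.
The 3 extra days are Wednesday, Thursday, Friday — 1 of them qualifies.
Total: 22 + 1 = 23.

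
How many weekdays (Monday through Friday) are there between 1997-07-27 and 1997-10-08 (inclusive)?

53 weekdays

1997-07-27 is a Sunday.
The range spans 74 days (inclusive of both endpoints).
74 = 7 × 10 + 4, so there are 10 full weeks plus 4 extra days.
Each full week contributes 5 weekdays (Mon–Fri): 10 × 5 = 50.
The 4 extra days are Sunday, Monday, Tuesday, Wednesday — 3 of them qualify.
Total: 50 + 3 = 53.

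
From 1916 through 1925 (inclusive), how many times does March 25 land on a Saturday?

2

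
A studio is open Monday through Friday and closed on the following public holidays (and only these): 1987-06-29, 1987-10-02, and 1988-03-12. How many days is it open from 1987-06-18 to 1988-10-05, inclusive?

1987-06-18 is a Thursday.
The range spans 476 days (inclusive of both endpoints).
476 = 7 × 68, so the span is exactly 68 full weeks.
Each full week contributes 5 weekdays (Mon–Fri): 68 × 5 = 340.
Holidays: 1987-06-29 (Mon); 1987-10-02 (Fri); 1988-03-12 (Sat).
2 of the 3 holidays fall on weekdays; the rest are weekends and were already excluded.
Business days: 340 − 2 = 338.

338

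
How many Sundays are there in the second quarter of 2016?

Apr 1, 2016 is a Friday.
That's 91 days from start to end, counting both.
91 = 7 × 13, so the span is exactly 13 full weeks.
Each full week contributes one Sunday: 13 so far.
Total: 13.

13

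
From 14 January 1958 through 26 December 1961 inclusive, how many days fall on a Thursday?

206 Thursdays

14 January 1958 is a Tuesday.
That's 1443 days from start to end, counting both.
1443 = 7 × 206 + 1, so there are 206 full weeks plus 1 extra day.
Each full week contributes one Thursday: 206 so far.
The 1 extra day is Tue — none qualify.
Total: 206 + 0 = 206.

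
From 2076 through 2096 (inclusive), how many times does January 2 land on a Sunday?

4

Day of week of January 2 in each year:
2076: Thu, 2077: Sat, 2078: Sun ✓, 2079: Mon, 2080: Tue, 2081: Thu, 2082: Fri, 2083: Sat, 2084: Sun ✓, 2085: Tue, 2086: Wed, 2087: Thu, 2088: Fri, 2089: Sun ✓, 2090: Mon, 2091: Tue, 2092: Wed, 2093: Fri, 2094: Sat, 2095: Sun ✓, 2096: Mon
Sundays: 2078, 2084, 2089, 2095.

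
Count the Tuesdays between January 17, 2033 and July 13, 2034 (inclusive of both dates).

78

January 17, 2033 is a Monday.
From January 17, 2033 to July 13, 2034 is 543 days inclusive.
543 = 7 × 77 + 4, so there are 77 full weeks plus 4 extra days.
Each full week contributes one Tuesday: 77 so far.
The 4 extra days are Monday, Tuesday, Wednesday, Thursday — 1 of them qualifies.
Total: 77 + 1 = 78.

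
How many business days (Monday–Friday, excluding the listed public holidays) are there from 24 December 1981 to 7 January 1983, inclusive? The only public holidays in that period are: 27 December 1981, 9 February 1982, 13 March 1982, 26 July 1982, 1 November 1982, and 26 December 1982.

24 December 1981 is a Thursday.
That's 380 days from start to end, counting both.
380 = 7 × 54 + 2, so there are 54 full weeks plus 2 extra days.
Each full week contributes 5 weekdays (Mon–Fri): 54 × 5 = 270.
The 2 extra days are Thursday, Friday — 2 of them qualify.
Total: 270 + 2 = 272.
Holidays: 27 December 1981 (Sun); 9 February 1982 (Tue); 13 March 1982 (Sat); 26 July 1982 (Mon); 1 November 1982 (Mon); 26 December 1982 (Sun).
3 of the 6 holidays fall on weekdays; the rest are weekends and were already excluded.
Business days: 272 − 3 = 269.

269 business days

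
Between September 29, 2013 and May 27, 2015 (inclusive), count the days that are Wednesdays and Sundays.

174

September 29, 2013 is a Sunday.
The range spans 606 days (inclusive of both endpoints).
606 = 7 × 86 + 4, so there are 86 full weeks plus 4 extra days.
Each full week contributes 2 days from the set (Wed, Sun): 86 × 2 = 172.
The 4 extra days are Sunday, Monday, Tuesday, Wednesday — 2 of them qualify.
Total: 172 + 2 = 174.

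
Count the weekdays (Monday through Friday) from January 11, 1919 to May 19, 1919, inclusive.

January 11, 1919 is a Saturday.
The range spans 129 days (inclusive of both endpoints).
129 = 7 × 18 + 3, so there are 18 full weeks plus 3 extra days.
Each full week contributes 5 weekdays (Mon–Fri): 18 × 5 = 90.
The 3 extra days are Saturday, Sunday, Monday — 1 of them qualifies.
Total: 90 + 1 = 91.

91 weekdays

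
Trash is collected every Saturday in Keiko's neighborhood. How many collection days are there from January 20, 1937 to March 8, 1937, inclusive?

January 20, 1937 is a Wednesday.
From January 20, 1937 to March 8, 1937 is 48 days inclusive.
48 = 7 × 6 + 6, so there are 6 full weeks plus 6 extra days.
Each full week contributes one Saturday: 6 so far.
The 6 extra days are Wednesday, Thursday, Friday, Saturday, Sunday, Monday — 1 of them qualifies.
Total: 6 + 1 = 7.

7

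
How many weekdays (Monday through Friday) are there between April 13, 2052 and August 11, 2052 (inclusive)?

85 weekdays

April 13, 2052 is a Saturday.
From April 13, 2052 to August 11, 2052 is 121 days inclusive.
121 = 7 × 17 + 2, so there are 17 full weeks plus 2 extra days.
Each full week contributes 5 weekdays (Mon–Fri): 17 × 5 = 85.
The 2 extra days are Saturday, Sunday — none qualify.
Total: 85 + 0 = 85.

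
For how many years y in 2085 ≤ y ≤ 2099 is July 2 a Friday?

2

Day of week of July 2 in each year:
2085: Mon, 2086: Tue, 2087: Wed, 2088: Fri ✓, 2089: Sat, 2090: Sun, 2091: Mon, 2092: Wed, 2093: Thu, 2094: Fri ✓, 2095: Sat, 2096: Mon, 2097: Tue, 2098: Wed, 2099: Thu
Fridays: 2088, 2094.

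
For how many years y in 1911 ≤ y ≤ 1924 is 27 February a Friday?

2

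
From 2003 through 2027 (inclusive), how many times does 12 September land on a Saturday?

Day of week of September 12 in each year:
2003: Fri, 2004: Sun, 2005: Mon, 2006: Tue, 2007: Wed, 2008: Fri, 2009: Sat ✓, 2010: Sun, 2011: Mon, 2012: Wed, 2013: Thu, 2014: Fri, 2015: Sat ✓, 2016: Mon, 2017: Tue, 2018: Wed, 2019: Thu, 2020: Sat ✓, 2021: Sun, 2022: Mon, 2023: Tue, 2024: Thu, 2025: Fri, 2026: Sat ✓, 2027: Sun
Saturdays: 2009, 2015, 2020, 2026.

4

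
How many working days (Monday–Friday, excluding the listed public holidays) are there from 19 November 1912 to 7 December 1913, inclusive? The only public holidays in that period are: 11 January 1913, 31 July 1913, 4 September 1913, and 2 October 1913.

271

19 November 1912 is a Tuesday.
That's 384 days from start to end, counting both.
384 = 7 × 54 + 6, so there are 54 full weeks plus 6 extra days.
Each full week contributes 5 weekdays (Mon–Fri): 54 × 5 = 270.
The 6 extra days are Tue, Wed, Thu, Fri, Sat, Sun — 4 of them qualify.
Total: 270 + 4 = 274.
Holidays: 11 January 1913 (Sat); 31 July 1913 (Thu); 4 September 1913 (Thu); 2 October 1913 (Thu).
3 of the 4 holidays fall on weekdays; the rest are weekends and were already excluded.
Business days: 274 − 3 = 271.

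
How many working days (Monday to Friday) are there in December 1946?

1946-12-01 is a Sunday.
The range spans 31 days (inclusive of both endpoints).
31 = 7 × 4 + 3, so there are 4 full weeks plus 3 extra days.
Each full week contributes 5 weekdays (Mon–Fri): 4 × 5 = 20.
The 3 extra days are Sunday, Monday, Tuesday — 2 of them qualify.
Total: 20 + 2 = 22.

22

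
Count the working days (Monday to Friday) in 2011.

2011-01-01 is a Saturday.
The range spans 365 days (inclusive of both endpoints).
365 = 7 × 52 + 1, so there are 52 full weeks plus 1 extra day.
Each full week contributes 5 weekdays (Mon–Fri): 52 × 5 = 260.
The 1 extra day is Sat — none qualify.
Total: 260 + 0 = 260.

260 weekdays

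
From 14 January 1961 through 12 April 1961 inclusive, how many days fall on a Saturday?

13 Saturdays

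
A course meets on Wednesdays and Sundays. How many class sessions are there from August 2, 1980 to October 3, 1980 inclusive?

18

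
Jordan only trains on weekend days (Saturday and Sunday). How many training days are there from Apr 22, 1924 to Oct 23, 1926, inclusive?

261

Apr 22, 1924 is a Tuesday.
That's 915 days from start to end, counting both.
915 = 7 × 130 + 5, so there are 130 full weeks plus 5 extra days.
Each full week contributes 2 weekend days (Sat, Sun): 130 × 2 = 260.
The 5 extra days are Tuesday, Wednesday, Thursday, Friday, Saturday — 1 of them qualifies.
Total: 260 + 1 = 261.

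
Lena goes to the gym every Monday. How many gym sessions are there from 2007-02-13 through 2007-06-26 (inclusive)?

19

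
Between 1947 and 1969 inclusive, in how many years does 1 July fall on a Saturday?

Day of week of July 1 in each year:
1947: Tue, 1948: Thu, 1949: Fri, 1950: Sat ✓, 1951: Sun, 1952: Tue, 1953: Wed, 1954: Thu, 1955: Fri, 1956: Sun, 1957: Mon, 1958: Tue, 1959: Wed, 1960: Fri, 1961: Sat ✓, 1962: Sun, 1963: Mon, 1964: Wed, 1965: Thu, 1966: Fri, 1967: Sat ✓, 1968: Mon, 1969: Tue
Saturdays: 1950, 1961, 1967.

3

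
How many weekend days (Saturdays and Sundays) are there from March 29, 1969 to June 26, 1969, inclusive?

26

March 29, 1969 is a Saturday.
From March 29, 1969 to June 26, 1969 is 90 days inclusive.
90 = 7 × 12 + 6, so there are 12 full weeks plus 6 extra days.
Each full week contributes 2 weekend days (Sat, Sun): 12 × 2 = 24.
The 6 extra days are Sat, Sun, Mon, Tue, Wed, Thu — 2 of them qualify.
Total: 24 + 2 = 26.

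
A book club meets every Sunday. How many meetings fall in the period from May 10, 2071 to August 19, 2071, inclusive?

15

May 10, 2071 is a Sunday.
That's 102 days from start to end, counting both.
102 = 7 × 14 + 4, so there are 14 full weeks plus 4 extra days.
Each full week contributes one Sunday: 14 so far.
The 4 extra days are Sun, Mon, Tue, Wed — 1 of them qualifies.
Total: 14 + 1 = 15.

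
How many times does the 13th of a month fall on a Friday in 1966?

The 13th falls on a Friday when the month's 13th has weekday Fri.
Jan 13 is Thu; Feb 13 is Sun; Mar 13 is Sun; Apr 13 is Wed; May 13 is Fri ✓; Jun 13 is Mon; Jul 13 is Wed; Aug 13 is Sat; Sep 13 is Tue; Oct 13 is Thu; Nov 13 is Sun; Dec 13 is Tue.
Friday the 13ths: May.

1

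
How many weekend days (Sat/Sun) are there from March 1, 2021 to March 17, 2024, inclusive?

March 1, 2021 is a Monday.
The range spans 1113 days (inclusive of both endpoints).
1113 = 7 × 159, so the span is exactly 159 full weeks.
Each full week contributes 2 weekend days (Sat, Sun): 159 × 2 = 318.
Total: 318.

318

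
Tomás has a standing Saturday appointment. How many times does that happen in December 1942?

1942-12-01 is a Tuesday.
The range spans 31 days (inclusive of both endpoints).
31 = 7 × 4 + 3, so there are 4 full weeks plus 3 extra days.
Each full week contributes one Saturday: 4 so far.
The 3 extra days are Tue, Wed, Thu — none qualify.
Total: 4 + 0 = 4.

4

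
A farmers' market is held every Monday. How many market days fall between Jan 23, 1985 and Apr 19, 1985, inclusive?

12

Jan 23, 1985 is a Wednesday.
From Jan 23, 1985 to Apr 19, 1985 is 87 days inclusive.
87 = 7 × 12 + 3, so there are 12 full weeks plus 3 extra days.
Each full week contributes one Monday: 12 so far.
The 3 extra days are Wed, Thu, Fri — none qualify.
Total: 12 + 0 = 12.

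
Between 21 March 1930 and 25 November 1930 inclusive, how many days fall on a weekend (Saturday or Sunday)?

72

21 March 1930 is a Friday.
That's 250 days from start to end, counting both.
250 = 7 × 35 + 5, so there are 35 full weeks plus 5 extra days.
Each full week contributes 2 weekend days (Sat, Sun): 35 × 2 = 70.
The 5 extra days are Friday, Saturday, Sunday, Monday, Tuesday — 2 of them qualify.
Total: 70 + 2 = 72.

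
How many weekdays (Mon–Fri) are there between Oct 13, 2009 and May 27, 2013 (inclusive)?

945

Oct 13, 2009 is a Tuesday.
The range spans 1323 days (inclusive of both endpoints).
1323 = 7 × 189, so the span is exactly 189 full weeks.
Each full week contributes 5 weekdays (Mon–Fri): 189 × 5 = 945.
Total: 945.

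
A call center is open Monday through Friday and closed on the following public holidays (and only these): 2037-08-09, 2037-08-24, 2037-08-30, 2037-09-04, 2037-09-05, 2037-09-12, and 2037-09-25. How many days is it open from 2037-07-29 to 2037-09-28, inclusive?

2037-07-29 is a Wednesday.
That's 62 days from start to end, counting both.
62 = 7 × 8 + 6, so there are 8 full weeks plus 6 extra days.
Each full week contributes 5 weekdays (Mon–Fri): 8 × 5 = 40.
The 6 extra days are Wednesday, Thursday, Friday, Saturday, Sunday, Monday — 4 of them qualify.
Total: 40 + 4 = 44.
Holidays: 2037-08-09 (Sun); 2037-08-24 (Mon); 2037-08-30 (Sun); 2037-09-04 (Fri); 2037-09-05 (Sat); 2037-09-12 (Sat); 2037-09-25 (Fri).
3 of the 7 holidays fall on weekdays; the rest are weekends and were already excluded.
Business days: 44 − 3 = 41.

41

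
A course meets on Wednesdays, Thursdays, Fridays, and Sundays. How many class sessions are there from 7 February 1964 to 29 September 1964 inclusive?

134

7 February 1964 is a Friday.
From 7 February 1964 to 29 September 1964 is 236 days inclusive.
236 = 7 × 33 + 5, so there are 33 full weeks plus 5 extra days.
Each full week contributes 4 days from the set (Wed, Thu, Fri, Sun): 33 × 4 = 132.
The 5 extra days are Friday, Saturday, Sunday, Monday, Tuesday — 2 of them qualify.
Total: 132 + 2 = 134.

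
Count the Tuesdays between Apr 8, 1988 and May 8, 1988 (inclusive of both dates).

4 Tuesdays

Apr 8, 1988 is a Friday.
That's 31 days from start to end, counting both.
31 = 7 × 4 + 3, so there are 4 full weeks plus 3 extra days.
Each full week contributes one Tuesday: 4 so far.
The 3 extra days are Fri, Sat, Sun — none qualify.
Total: 4 + 0 = 4.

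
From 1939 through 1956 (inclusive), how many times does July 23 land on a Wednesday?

Day of week of July 23 in each year:
1939: Sun, 1940: Tue, 1941: Wed ✓, 1942: Thu, 1943: Fri, 1944: Sun, 1945: Mon, 1946: Tue, 1947: Wed ✓, 1948: Fri, 1949: Sat, 1950: Sun, 1951: Mon, 1952: Wed ✓, 1953: Thu, 1954: Fri, 1955: Sat, 1956: Mon
Wednesdays: 1941, 1947, 1952.

3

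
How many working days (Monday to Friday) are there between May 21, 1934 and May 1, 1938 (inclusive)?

1030 weekdays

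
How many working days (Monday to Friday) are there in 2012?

261

Jan 1, 2012 is a Sunday.
That's 366 days from start to end, counting both.
366 = 7 × 52 + 2, so there are 52 full weeks plus 2 extra days.
Each full week contributes 5 weekdays (Mon–Fri): 52 × 5 = 260.
The 2 extra days are Sunday, Monday — 1 of them qualifies.
Total: 260 + 1 = 261.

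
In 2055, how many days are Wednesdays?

Jan 1, 2055 is a Friday.
The range spans 365 days (inclusive of both endpoints).
365 = 7 × 52 + 1, so there are 52 full weeks plus 1 extra day.
Each full week contributes one Wednesday: 52 so far.
The 1 extra day is Fri — none qualify.
Total: 52 + 0 = 52.

52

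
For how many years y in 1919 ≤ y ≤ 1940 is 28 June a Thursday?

3

Day of week of June 28 in each year:
1919: Sat, 1920: Mon, 1921: Tue, 1922: Wed, 1923: Thu ✓, 1924: Sat, 1925: Sun, 1926: Mon, 1927: Tue, 1928: Thu ✓, 1929: Fri, 1930: Sat, 1931: Sun, 1932: Tue, 1933: Wed, 1934: Thu ✓, 1935: Fri, 1936: Sun, 1937: Mon, 1938: Tue, 1939: Wed, 1940: Fri
Thursdays: 1923, 1928, 1934.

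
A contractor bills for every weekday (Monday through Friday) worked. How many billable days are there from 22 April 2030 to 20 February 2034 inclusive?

1001 weekdays

22 April 2030 is a Monday.
That's 1401 days from start to end, counting both.
1401 = 7 × 200 + 1, so there are 200 full weeks plus 1 extra day.
Each full week contributes 5 weekdays (Mon–Fri): 200 × 5 = 1000.
The 1 extra day is Mon — 1 of them qualifies.
Total: 1000 + 1 = 1001.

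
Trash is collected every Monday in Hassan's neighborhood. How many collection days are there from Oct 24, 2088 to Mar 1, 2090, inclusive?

Oct 24, 2088 is a Sunday.
The range spans 494 days (inclusive of both endpoints).
494 = 7 × 70 + 4, so there are 70 full weeks plus 4 extra days.
Each full week contributes one Monday: 70 so far.
The 4 extra days are Sun, Mon, Tue, Wed — 1 of them qualifies.
Total: 70 + 1 = 71.

71 Mondays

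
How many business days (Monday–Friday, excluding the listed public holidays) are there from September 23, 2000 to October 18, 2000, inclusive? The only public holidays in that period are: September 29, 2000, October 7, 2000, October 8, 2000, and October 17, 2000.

16

September 23, 2000 is a Saturday.
From September 23, 2000 to October 18, 2000 is 26 days inclusive.
26 = 7 × 3 + 5, so there are 3 full weeks plus 5 extra days.
Each full week contributes 5 weekdays (Mon–Fri): 3 × 5 = 15.
The 5 extra days are Sat, Sun, Mon, Tue, Wed — 3 of them qualify.
Total: 15 + 3 = 18.
Holidays: September 29, 2000 (Fri); October 7, 2000 (Sat); October 8, 2000 (Sun); October 17, 2000 (Tue).
2 of the 4 holidays fall on weekdays; the rest are weekends and were already excluded.
Business days: 18 − 2 = 16.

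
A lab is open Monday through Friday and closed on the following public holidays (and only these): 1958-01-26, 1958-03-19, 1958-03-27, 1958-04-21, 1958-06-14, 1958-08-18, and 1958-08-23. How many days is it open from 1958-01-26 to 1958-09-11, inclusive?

1958-01-26 is a Sunday.
From 1958-01-26 to 1958-09-11 is 229 days inclusive.
229 = 7 × 32 + 5, so there are 32 full weeks plus 5 extra days.
Each full week contributes 5 weekdays (Mon–Fri): 32 × 5 = 160.
The 5 extra days are Sunday, Monday, Tuesday, Wednesday, Thursday — 4 of them qualify.
Total: 160 + 4 = 164.
Holidays: 1958-01-26 (Sun); 1958-03-19 (Wed); 1958-03-27 (Thu); 1958-04-21 (Mon); 1958-06-14 (Sat); 1958-08-18 (Mon); 1958-08-23 (Sat).
4 of the 7 holidays fall on weekdays; the rest are weekends and were already excluded.
Business days: 164 − 4 = 160.

160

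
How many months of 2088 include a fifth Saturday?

4

A month has five Saturdays exactly when Saturday falls within its first (length − 28) days.
Jan: 31 days, starts Thu → 5 of Thu, Fri, Sat ✓
Feb: 29 days, starts Sun → 5 of Sun
Mar: 31 days, starts Mon → 5 of Mon, Tue, Wed
Apr: 30 days, starts Thu → 5 of Thu, Fri
May: 31 days, starts Sat → 5 of Sat, Sun, Mon ✓
Jun: 30 days, starts Tue → 5 of Tue, Wed
Jul: 31 days, starts Thu → 5 of Thu, Fri, Sat ✓
Aug: 31 days, starts Sun → 5 of Sun, Mon, Tue
Sep: 30 days, starts Wed → 5 of Wed, Thu
Oct: 31 days, starts Fri → 5 of Fri, Sat, Sun ✓
Nov: 30 days, starts Mon → 5 of Mon, Tue
Dec: 31 days, starts Wed → 5 of Wed, Thu, Fri
Months with five Saturdays: Jan, May, Jul, Oct.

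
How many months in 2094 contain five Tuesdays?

4

A month has five Tuesdays exactly when Tuesday falls within its first (length − 28) days.
Jan: 31 days, starts Fri → 5 of Fri, Sat, Sun
Feb: 28 days, starts Mon → 5 of (none)
Mar: 31 days, starts Mon → 5 of Mon, Tue, Wed ✓
Apr: 30 days, starts Thu → 5 of Thu, Fri
May: 31 days, starts Sat → 5 of Sat, Sun, Mon
Jun: 30 days, starts Tue → 5 of Tue, Wed ✓
Jul: 31 days, starts Thu → 5 of Thu, Fri, Sat
Aug: 31 days, starts Sun → 5 of Sun, Mon, Tue ✓
Sep: 30 days, starts Wed → 5 of Wed, Thu
Oct: 31 days, starts Fri → 5 of Fri, Sat, Sun
Nov: 30 days, starts Mon → 5 of Mon, Tue ✓
Dec: 31 days, starts Wed → 5 of Wed, Thu, Fri
Months with five Tuesdays: Mar, Jun, Aug, Nov.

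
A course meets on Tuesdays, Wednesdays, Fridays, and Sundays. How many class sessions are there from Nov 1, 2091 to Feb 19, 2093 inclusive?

Nov 1, 2091 is a Thursday.
That's 477 days from start to end, counting both.
477 = 7 × 68 + 1, so there are 68 full weeks plus 1 extra day.
Each full week contributes 4 days from the set (Tue, Wed, Fri, Sun): 68 × 4 = 272.
The 1 extra day is Thu — none qualify.
Total: 272 + 0 = 272.

272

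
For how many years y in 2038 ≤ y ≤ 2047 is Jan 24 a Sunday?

Day of week of January 24 in each year:
2038: Sun ✓, 2039: Mon, 2040: Tue, 2041: Thu, 2042: Fri, 2043: Sat, 2044: Sun ✓, 2045: Tue, 2046: Wed, 2047: Thu
Sundays: 2038, 2044.

2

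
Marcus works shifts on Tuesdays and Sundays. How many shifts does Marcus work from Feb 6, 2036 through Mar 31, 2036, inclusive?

Feb 6, 2036 is a Wednesday.
The range spans 55 days (inclusive of both endpoints).
55 = 7 × 7 + 6, so there are 7 full weeks plus 6 extra days.
Each full week contributes 2 days from the set (Tue, Sun): 7 × 2 = 14.
The 6 extra days are Wed, Thu, Fri, Sat, Sun, Mon — 1 of them qualifies.
Total: 14 + 1 = 15.

15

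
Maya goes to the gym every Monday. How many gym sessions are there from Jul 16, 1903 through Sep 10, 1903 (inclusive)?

8 Mondays

Jul 16, 1903 is a Thursday.
That's 57 days from start to end, counting both.
57 = 7 × 8 + 1, so there are 8 full weeks plus 1 extra day.
Each full week contributes one Monday: 8 so far.
The 1 extra day is Thursday — none qualify.
Total: 8 + 0 = 8.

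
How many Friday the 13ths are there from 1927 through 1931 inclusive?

10

Friday-the-13ths by year:
1927: May
1928: Jan, Apr, Jul
1929: Sep, Dec
1930: Jun
1931: Feb, Mar, Nov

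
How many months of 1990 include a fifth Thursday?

4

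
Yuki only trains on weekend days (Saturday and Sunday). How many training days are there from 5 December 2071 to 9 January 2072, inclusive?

11

5 December 2071 is a Saturday.
That's 36 days from start to end, counting both.
36 = 7 × 5 + 1, so there are 5 full weeks plus 1 extra day.
Each full week contributes 2 weekend days (Sat, Sun): 5 × 2 = 10.
The 1 extra day is Saturday — 1 of them qualifies.
Total: 10 + 1 = 11.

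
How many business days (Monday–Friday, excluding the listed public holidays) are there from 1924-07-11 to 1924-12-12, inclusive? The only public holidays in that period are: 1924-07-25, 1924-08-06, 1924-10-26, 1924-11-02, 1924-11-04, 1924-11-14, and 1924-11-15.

107 business days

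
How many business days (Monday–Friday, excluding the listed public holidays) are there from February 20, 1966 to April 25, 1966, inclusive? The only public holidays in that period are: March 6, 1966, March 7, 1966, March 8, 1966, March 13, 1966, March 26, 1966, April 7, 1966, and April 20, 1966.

February 20, 1966 is a Sunday.
That's 65 days from start to end, counting both.
65 = 7 × 9 + 2, so there are 9 full weeks plus 2 extra days.
Each full week contributes 5 weekdays (Mon–Fri): 9 × 5 = 45.
The 2 extra days are Sunday, Monday — 1 of them qualifies.
Total: 45 + 1 = 46.
Holidays: March 6, 1966 (Sun); March 7, 1966 (Mon); March 8, 1966 (Tue); March 13, 1966 (Sun); March 26, 1966 (Sat); April 7, 1966 (Thu); April 20, 1966 (Wed).
4 of the 7 holidays fall on weekdays; the rest are weekends and were already excluded.
Business days: 46 − 4 = 42.

42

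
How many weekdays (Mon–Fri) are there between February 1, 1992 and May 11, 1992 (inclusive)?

February 1, 1992 is a Saturday.
That's 101 days from start to end, counting both.
101 = 7 × 14 + 3, so there are 14 full weeks plus 3 extra days.
Each full week contributes 5 weekdays (Mon–Fri): 14 × 5 = 70.
The 3 extra days are Saturday, Sunday, Monday — 1 of them qualifies.
Total: 70 + 1 = 71.

71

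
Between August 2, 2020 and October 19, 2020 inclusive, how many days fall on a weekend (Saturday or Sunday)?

23

August 2, 2020 is a Sunday.
The range spans 79 days (inclusive of both endpoints).
79 = 7 × 11 + 2, so there are 11 full weeks plus 2 extra days.
Each full week contributes 2 weekend days (Sat, Sun): 11 × 2 = 22.
The 2 extra days are Sunday, Monday — 1 of them qualifies.
Total: 22 + 1 = 23.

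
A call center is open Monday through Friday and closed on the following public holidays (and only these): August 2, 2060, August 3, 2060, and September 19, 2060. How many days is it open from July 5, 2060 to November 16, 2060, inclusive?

95 working days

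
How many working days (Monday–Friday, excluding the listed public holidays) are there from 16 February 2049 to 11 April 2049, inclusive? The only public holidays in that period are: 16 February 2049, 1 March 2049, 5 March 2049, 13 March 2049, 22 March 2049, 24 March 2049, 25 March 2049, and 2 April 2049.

16 February 2049 is a Tuesday.
From 16 February 2049 to 11 April 2049 is 55 days inclusive.
55 = 7 × 7 + 6, so there are 7 full weeks plus 6 extra days.
Each full week contributes 5 weekdays (Mon–Fri): 7 × 5 = 35.
The 6 extra days are Tue, Wed, Thu, Fri, Sat, Sun — 4 of them qualify.
Total: 35 + 4 = 39.
Holidays: 16 February 2049 (Tue); 1 March 2049 (Mon); 5 March 2049 (Fri); 13 March 2049 (Sat); 22 March 2049 (Mon); 24 March 2049 (Wed); 25 March 2049 (Thu); 2 April 2049 (Fri).
7 of the 8 holidays fall on weekdays; the rest are weekends and were already excluded.
Business days: 39 − 7 = 32.

32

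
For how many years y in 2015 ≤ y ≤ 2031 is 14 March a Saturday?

3

Day of week of March 14 in each year:
2015: Sat ✓, 2016: Mon, 2017: Tue, 2018: Wed, 2019: Thu, 2020: Sat ✓, 2021: Sun, 2022: Mon, 2023: Tue, 2024: Thu, 2025: Fri, 2026: Sat ✓, 2027: Sun, 2028: Tue, 2029: Wed, 2030: Thu, 2031: Fri
Saturdays: 2015, 2020, 2026.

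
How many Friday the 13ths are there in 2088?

2

The 13th falls on a Friday when the month's 13th has weekday Fri.
Jan 13 is Tue; Feb 13 is Fri ✓; Mar 13 is Sat; Apr 13 is Tue; May 13 is Thu; Jun 13 is Sun; Jul 13 is Tue; Aug 13 is Fri ✓; Sep 13 is Mon; Oct 13 is Wed; Nov 13 is Sat; Dec 13 is Mon.
Friday the 13ths: Feb, Aug.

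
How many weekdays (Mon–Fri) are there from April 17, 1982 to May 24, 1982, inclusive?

April 17, 1982 is a Saturday.
That's 38 days from start to end, counting both.
38 = 7 × 5 + 3, so there are 5 full weeks plus 3 extra days.
Each full week contributes 5 weekdays (Mon–Fri): 5 × 5 = 25.
The 3 extra days are Saturday, Sunday, Monday — 1 of them qualifies.
Total: 25 + 1 = 26.

26 weekdays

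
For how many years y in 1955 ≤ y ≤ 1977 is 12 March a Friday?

Day of week of March 12 in each year:
1955: Sat, 1956: Mon, 1957: Tue, 1958: Wed, 1959: Thu, 1960: Sat, 1961: Sun, 1962: Mon, 1963: Tue, 1964: Thu, 1965: Fri ✓, 1966: Sat, 1967: Sun, 1968: Tue, 1969: Wed, 1970: Thu, 1971: Fri ✓, 1972: Sun, 1973: Mon, 1974: Tue, 1975: Wed, 1976: Fri ✓, 1977: Sat
Fridays: 1965, 1971, 1976.

3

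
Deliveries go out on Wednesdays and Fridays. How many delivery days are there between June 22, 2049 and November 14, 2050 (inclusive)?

146

June 22, 2049 is a Tuesday.
The range spans 511 days (inclusive of both endpoints).
511 = 7 × 73, so the span is exactly 73 full weeks.
Each full week contributes 2 days from the set (Wed, Fri): 73 × 2 = 146.
Total: 146.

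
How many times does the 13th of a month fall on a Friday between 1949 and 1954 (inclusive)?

10

Friday-the-13ths by year:
1949: May
1950: Jan, Oct
1951: Apr, Jul
1952: Jun
1953: Feb, Mar, Nov
1954: Aug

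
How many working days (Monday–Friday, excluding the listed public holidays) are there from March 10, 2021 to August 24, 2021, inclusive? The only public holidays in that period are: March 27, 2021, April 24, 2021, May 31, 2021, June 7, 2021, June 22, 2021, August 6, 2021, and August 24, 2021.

115 working days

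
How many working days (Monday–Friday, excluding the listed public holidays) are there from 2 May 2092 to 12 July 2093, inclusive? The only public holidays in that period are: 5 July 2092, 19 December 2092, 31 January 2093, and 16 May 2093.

310

2 May 2092 is a Friday.
From 2 May 2092 to 12 July 2093 is 437 days inclusive.
437 = 7 × 62 + 3, so there are 62 full weeks plus 3 extra days.
Each full week contributes 5 weekdays (Mon–Fri): 62 × 5 = 310.
The 3 extra days are Fri, Sat, Sun — 1 of them qualifies.
Total: 310 + 1 = 311.
Holidays: 5 July 2092 (Sat); 19 December 2092 (Fri); 31 January 2093 (Sat); 16 May 2093 (Sat).
1 of the 4 holidays fall on weekdays; the rest are weekends and were already excluded.
Business days: 311 − 1 = 310.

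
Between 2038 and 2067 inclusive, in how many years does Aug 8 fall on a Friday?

Day of week of August 8 in each year:
2038: Sun, 2039: Mon, 2040: Wed, 2041: Thu, 2042: Fri ✓, 2043: Sat, 2044: Mon, 2045: Tue, 2046: Wed, 2047: Thu, 2048: Sat, 2049: Sun, 2050: Mon, 2051: Tue, 2052: Thu, 2053: Fri ✓, 2054: Sat, 2055: Sun, 2056: Tue, 2057: Wed, 2058: Thu, 2059: Fri ✓, 2060: Sun, 2061: Mon, 2062: Tue, 2063: Wed, 2064: Fri ✓, 2065: Sat, 2066: Sun, 2067: Mon
Fridays: 2042, 2053, 2059, 2064.

4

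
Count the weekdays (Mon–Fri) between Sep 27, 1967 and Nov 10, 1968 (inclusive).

Sep 27, 1967 is a Wednesday.
From Sep 27, 1967 to Nov 10, 1968 is 411 days inclusive.
411 = 7 × 58 + 5, so there are 58 full weeks plus 5 extra days.
Each full week contributes 5 weekdays (Mon–Fri): 58 × 5 = 290.
The 5 extra days are Wednesday, Thursday, Friday, Saturday, Sunday — 3 of them qualify.
Total: 290 + 3 = 293.

293 weekdays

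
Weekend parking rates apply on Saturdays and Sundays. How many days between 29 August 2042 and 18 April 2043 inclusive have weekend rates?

29 August 2042 is a Friday.
From 29 August 2042 to 18 April 2043 is 233 days inclusive.
233 = 7 × 33 + 2, so there are 33 full weeks plus 2 extra days.
Each full week contributes 2 weekend days (Sat, Sun): 33 × 2 = 66.
The 2 extra days are Fri, Sat — 1 of them qualifies.
Total: 66 + 1 = 67.

67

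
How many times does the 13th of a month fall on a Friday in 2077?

1

The 13th falls on a Friday when the month's 13th has weekday Fri.
Jan 13 is Wed; Feb 13 is Sat; Mar 13 is Sat; Apr 13 is Tue; May 13 is Thu; Jun 13 is Sun; Jul 13 is Tue; Aug 13 is Fri ✓; Sep 13 is Mon; Oct 13 is Wed; Nov 13 is Sat; Dec 13 is Mon.
Friday the 13ths: Aug.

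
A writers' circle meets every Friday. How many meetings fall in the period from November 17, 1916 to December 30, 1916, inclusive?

7

November 17, 1916 is a Friday.
The range spans 44 days (inclusive of both endpoints).
44 = 7 × 6 + 2, so there are 6 full weeks plus 2 extra days.
Each full week contributes one Friday: 6 so far.
The 2 extra days are Fri, Sat — 1 of them qualifies.
Total: 6 + 1 = 7.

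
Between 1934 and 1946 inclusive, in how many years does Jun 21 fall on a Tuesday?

Day of week of June 21 in each year:
1934: Thu, 1935: Fri, 1936: Sun, 1937: Mon, 1938: Tue ✓, 1939: Wed, 1940: Fri, 1941: Sat, 1942: Sun, 1943: Mon, 1944: Wed, 1945: Thu, 1946: Fri
Tuesdays: 1938.

1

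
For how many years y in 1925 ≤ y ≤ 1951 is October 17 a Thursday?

4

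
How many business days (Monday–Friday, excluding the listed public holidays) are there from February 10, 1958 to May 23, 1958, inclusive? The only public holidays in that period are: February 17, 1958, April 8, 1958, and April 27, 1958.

73

February 10, 1958 is a Monday.
From February 10, 1958 to May 23, 1958 is 103 days inclusive.
103 = 7 × 14 + 5, so there are 14 full weeks plus 5 extra days.
Each full week contributes 5 weekdays (Mon–Fri): 14 × 5 = 70.
The 5 extra days are Mon, Tue, Wed, Thu, Fri — 5 of them qualify.
Total: 70 + 5 = 75.
Holidays: February 17, 1958 (Mon); April 8, 1958 (Tue); April 27, 1958 (Sun).
2 of the 3 holidays fall on weekdays; the rest are weekends and were already excluded.
Business days: 75 − 2 = 73.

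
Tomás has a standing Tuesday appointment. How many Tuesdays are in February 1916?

5

1 February 1916 is a Tuesday.
That's 29 days from start to end, counting both.
29 = 7 × 4 + 1, so there are 4 full weeks plus 1 extra day.
Each full week contributes one Tuesday: 4 so far.
The 1 extra day is Tuesday — 1 of them qualifies.
Total: 4 + 1 = 5.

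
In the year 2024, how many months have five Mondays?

A month has five Mondays exactly when Monday falls within its first (length − 28) days.
Jan: 31 days, starts Mon → 5 of Mon, Tue, Wed ✓
Feb: 29 days, starts Thu → 5 of Thu
Mar: 31 days, starts Fri → 5 of Fri, Sat, Sun
Apr: 30 days, starts Mon → 5 of Mon, Tue ✓
May: 31 days, starts Wed → 5 of Wed, Thu, Fri
Jun: 30 days, starts Sat → 5 of Sat, Sun
Jul: 31 days, starts Mon → 5 of Mon, Tue, Wed ✓
Aug: 31 days, starts Thu → 5 of Thu, Fri, Sat
Sep: 30 days, starts Sun → 5 of Sun, Mon ✓
Oct: 31 days, starts Tue → 5 of Tue, Wed, Thu
Nov: 30 days, starts Fri → 5 of Fri, Sat
Dec: 31 days, starts Sun → 5 of Sun, Mon, Tue ✓
Months with five Mondays: Jan, Apr, Jul, Sep, Dec.

5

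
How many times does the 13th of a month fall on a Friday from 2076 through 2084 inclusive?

Friday-the-13ths by year:
2076: Mar, Nov
2077: Aug
2078: May
2079: Jan, Oct
2080: Sep, Dec
2081: Jun
2082: Feb, Mar, Nov
2083: Aug
2084: Oct

14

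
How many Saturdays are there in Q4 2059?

2059-10-01 is a Wednesday.
From 2059-10-01 to 2059-12-31 is 92 days inclusive.
92 = 7 × 13 + 1, so there are 13 full weeks plus 1 extra day.
Each full week contributes one Saturday: 13 so far.
The 1 extra day is Wed — none qualify.
Total: 13 + 0 = 13.

13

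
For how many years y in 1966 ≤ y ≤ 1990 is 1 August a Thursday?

Day of week of August 1 in each year:
1966: Mon, 1967: Tue, 1968: Thu ✓, 1969: Fri, 1970: Sat, 1971: Sun, 1972: Tue, 1973: Wed, 1974: Thu ✓, 1975: Fri, 1976: Sun, 1977: Mon, 1978: Tue, 1979: Wed, 1980: Fri, 1981: Sat, 1982: Sun, 1983: Mon, 1984: Wed, 1985: Thu ✓, 1986: Fri, 1987: Sat, 1988: Mon, 1989: Tue, 1990: Wed
Thursdays: 1968, 1974, 1985.

3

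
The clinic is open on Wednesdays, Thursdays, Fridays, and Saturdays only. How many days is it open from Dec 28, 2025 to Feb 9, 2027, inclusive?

Dec 28, 2025 is a Sunday.
That's 409 days from start to end, counting both.
409 = 7 × 58 + 3, so there are 58 full weeks plus 3 extra days.
Each full week contributes 4 days from the set (Wed, Thu, Fri, Sat): 58 × 4 = 232.
The 3 extra days are Sun, Mon, Tue — none qualify.
Total: 232 + 0 = 232.

232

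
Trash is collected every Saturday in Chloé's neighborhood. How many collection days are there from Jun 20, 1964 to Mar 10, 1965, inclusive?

38

Jun 20, 1964 is a Saturday.
From Jun 20, 1964 to Mar 10, 1965 is 264 days inclusive.
264 = 7 × 37 + 5, so there are 37 full weeks plus 5 extra days.
Each full week contributes one Saturday: 37 so far.
The 5 extra days are Saturday, Sunday, Monday, Tuesday, Wednesday — 1 of them qualifies.
Total: 37 + 1 = 38.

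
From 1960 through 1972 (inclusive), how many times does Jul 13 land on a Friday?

Day of week of July 13 in each year:
1960: Wed, 1961: Thu, 1962: Fri ✓, 1963: Sat, 1964: Mon, 1965: Tue, 1966: Wed, 1967: Thu, 1968: Sat, 1969: Sun, 1970: Mon, 1971: Tue, 1972: Thu
Fridays: 1962.

1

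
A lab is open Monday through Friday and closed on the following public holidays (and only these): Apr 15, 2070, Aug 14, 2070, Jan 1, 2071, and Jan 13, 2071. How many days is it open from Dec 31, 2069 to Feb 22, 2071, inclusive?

Dec 31, 2069 is a Tuesday.
From Dec 31, 2069 to Feb 22, 2071 is 419 days inclusive.
419 = 7 × 59 + 6, so there are 59 full weeks plus 6 extra days.
Each full week contributes 5 weekdays (Mon–Fri): 59 × 5 = 295.
The 6 extra days are Tuesday, Wednesday, Thursday, Friday, Saturday, Sunday — 4 of them qualify.
Total: 295 + 4 = 299.
Holidays: Apr 15, 2070 (Tue); Aug 14, 2070 (Thu); Jan 1, 2071 (Thu); Jan 13, 2071 (Tue).
All 4 holidays fall on weekdays, so subtract 4.
Business days: 299 − 4 = 295.

295 working days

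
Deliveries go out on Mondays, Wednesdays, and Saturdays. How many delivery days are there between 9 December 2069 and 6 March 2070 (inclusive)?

38

9 December 2069 is a Monday.
That's 88 days from start to end, counting both.
88 = 7 × 12 + 4, so there are 12 full weeks plus 4 extra days.
Each full week contributes 3 days from the set (Mon, Wed, Sat): 12 × 3 = 36.
The 4 extra days are Monday, Tuesday, Wednesday, Thursday — 2 of them qualify.
Total: 36 + 2 = 38.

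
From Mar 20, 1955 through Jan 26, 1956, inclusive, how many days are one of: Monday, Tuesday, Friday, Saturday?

178

Mar 20, 1955 is a Sunday.
The range spans 313 days (inclusive of both endpoints).
313 = 7 × 44 + 5, so there are 44 full weeks plus 5 extra days.
Each full week contributes 4 days from the set (Mon, Tue, Fri, Sat): 44 × 4 = 176.
The 5 extra days are Sunday, Monday, Tuesday, Wednesday, Thursday — 2 of them qualify.
Total: 176 + 2 = 178.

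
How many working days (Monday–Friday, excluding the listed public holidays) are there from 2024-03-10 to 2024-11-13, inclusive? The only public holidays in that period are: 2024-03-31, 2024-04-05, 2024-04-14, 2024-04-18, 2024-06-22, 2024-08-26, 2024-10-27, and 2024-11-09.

175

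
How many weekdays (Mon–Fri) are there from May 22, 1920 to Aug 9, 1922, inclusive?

578

May 22, 1920 is a Saturday.
The range spans 810 days (inclusive of both endpoints).
810 = 7 × 115 + 5, so there are 115 full weeks plus 5 extra days.
Each full week contributes 5 weekdays (Mon–Fri): 115 × 5 = 575.
The 5 extra days are Sat, Sun, Mon, Tue, Wed — 3 of them qualify.
Total: 575 + 3 = 578.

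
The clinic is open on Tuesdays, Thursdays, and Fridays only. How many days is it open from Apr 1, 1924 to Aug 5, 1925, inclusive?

211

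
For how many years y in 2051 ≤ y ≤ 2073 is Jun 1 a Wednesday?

3

Day of week of June 1 in each year:
2051: Thu, 2052: Sat, 2053: Sun, 2054: Mon, 2055: Tue, 2056: Thu, 2057: Fri, 2058: Sat, 2059: Sun, 2060: Tue, 2061: Wed ✓, 2062: Thu, 2063: Fri, 2064: Sun, 2065: Mon, 2066: Tue, 2067: Wed ✓, 2068: Fri, 2069: Sat, 2070: Sun, 2071: Mon, 2072: Wed ✓, 2073: Thu
Wednesdays: 2061, 2067, 2072.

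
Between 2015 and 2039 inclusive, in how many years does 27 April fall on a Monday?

4

Day of week of April 27 in each year:
2015: Mon ✓, 2016: Wed, 2017: Thu, 2018: Fri, 2019: Sat, 2020: Mon ✓, 2021: Tue, 2022: Wed, 2023: Thu, 2024: Sat, 2025: Sun, 2026: Mon ✓, 2027: Tue, 2028: Thu, 2029: Fri, 2030: Sat, 2031: Sun, 2032: Tue, 2033: Wed, 2034: Thu, 2035: Fri, 2036: Sun, 2037: Mon ✓, 2038: Tue, 2039: Wed
Mondays: 2015, 2020, 2026, 2037.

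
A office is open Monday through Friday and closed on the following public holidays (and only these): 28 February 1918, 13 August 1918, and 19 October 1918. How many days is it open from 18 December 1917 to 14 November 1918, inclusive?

18 December 1917 is a Tuesday.
The range spans 332 days (inclusive of both endpoints).
332 = 7 × 47 + 3, so there are 47 full weeks plus 3 extra days.
Each full week contributes 5 weekdays (Mon–Fri): 47 × 5 = 235.
The 3 extra days are Tue, Wed, Thu — 3 of them qualify.
Total: 235 + 3 = 238.
Holidays: 28 February 1918 (Thu); 13 August 1918 (Tue); 19 October 1918 (Sat).
2 of the 3 holidays fall on weekdays; the rest are weekends and were already excluded.
Business days: 238 − 2 = 236.

236 business days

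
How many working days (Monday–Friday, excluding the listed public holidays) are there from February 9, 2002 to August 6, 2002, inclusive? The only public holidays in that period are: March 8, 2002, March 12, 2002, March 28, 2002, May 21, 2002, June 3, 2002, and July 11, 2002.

121

February 9, 2002 is a Saturday.
From February 9, 2002 to August 6, 2002 is 179 days inclusive.
179 = 7 × 25 + 4, so there are 25 full weeks plus 4 extra days.
Each full week contributes 5 weekdays (Mon–Fri): 25 × 5 = 125.
The 4 extra days are Saturday, Sunday, Monday, Tuesday — 2 of them qualify.
Total: 125 + 2 = 127.
Holidays: March 8, 2002 (Fri); March 12, 2002 (Tue); March 28, 2002 (Thu); May 21, 2002 (Tue); June 3, 2002 (Mon); July 11, 2002 (Thu).
All 6 holidays fall on weekdays, so subtract 6.
Business days: 127 − 6 = 121.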